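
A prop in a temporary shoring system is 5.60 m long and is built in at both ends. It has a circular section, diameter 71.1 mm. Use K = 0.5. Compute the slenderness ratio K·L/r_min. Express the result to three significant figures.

λ ≈ 158

I = πd⁴/64 = π×71.1⁴/64 = 1.254×10^6 mm⁴
A = 3.970×10^3 mm²;  r_min = √(I/A) = √(1.254×10^6/3.970×10^3) = 17.77 mm
L_e = K·L = 0.5 × 5.60 m = 2.800 m = 2800.0 mm
λ = L_e / r_min = 2800.0 / 17.77 = 158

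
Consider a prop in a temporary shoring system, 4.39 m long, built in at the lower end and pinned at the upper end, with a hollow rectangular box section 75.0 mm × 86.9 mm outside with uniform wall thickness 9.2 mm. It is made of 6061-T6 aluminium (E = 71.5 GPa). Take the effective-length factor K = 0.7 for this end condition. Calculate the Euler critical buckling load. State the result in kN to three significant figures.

Inner dimensions: h_i = 86.9 − 2×9.2 = 68.50 mm, b_i = 75.0 − 2×9.2 = 56.60 mm
Weak-axis I_min = (h_o·b_o³ − h_i·b_i³)/12 with b_o = 75.0, b_i = 56.60 mm (shorter outer/inner sides).
I_min = (86.9×75.0³ − 68.50×56.60³)/12 = 2.020×10^6 mm⁴
I = 2.020×10^6 mm⁴ = 2.020×10^-6 m⁴
Effective length L_e = K·L = 0.7 × 4.39 = 3.073 m
P_cr = π²EI / L_e² = π² × 71.5×10⁹ × 2.020×10^-6 / 3.073² = 1.510×10^5 N

P_cr ≈ 151 kN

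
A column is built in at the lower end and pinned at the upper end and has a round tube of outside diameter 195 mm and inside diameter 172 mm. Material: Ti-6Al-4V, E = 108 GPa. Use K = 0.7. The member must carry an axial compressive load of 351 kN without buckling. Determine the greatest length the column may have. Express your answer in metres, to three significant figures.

L_max ≈ 13.2 m

d_o = 195 mm, d_i = 172 mm
I = π(d_o⁴ − d_i⁴)/64 = π(195⁴ − 172.0⁴)/64 = 2.801×10^7 mm⁴
I = 2.801×10^-5 m⁴
At the buckling limit P_cr = P = 3.510×10^5 N
From P_cr = π²EI/(K·L)²:  L = (1/K)·√(π²EI/P_cr) = (1/0.7)·√(π²×1.08×10^11×2.801×10^-5/3.510×10^5)
L = 13.2 m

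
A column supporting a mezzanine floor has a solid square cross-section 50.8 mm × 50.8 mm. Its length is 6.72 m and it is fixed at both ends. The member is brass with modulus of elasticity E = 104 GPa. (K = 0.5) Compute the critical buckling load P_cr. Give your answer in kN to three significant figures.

I = a⁴/12 = 50.8⁴/12 = 5.550×10^5 mm⁴
I = 5.550×10^5 mm⁴ = 5.550×10^-7 m⁴
Effective length L_e = K·L = 0.5 × 6.72 = 3.360 m
P_cr = π²EI / L_e² = π² × 104×10⁹ × 5.550×10^-7 / 3.360² = 5.046×10^4 N

P_cr ≈ 50.5 kN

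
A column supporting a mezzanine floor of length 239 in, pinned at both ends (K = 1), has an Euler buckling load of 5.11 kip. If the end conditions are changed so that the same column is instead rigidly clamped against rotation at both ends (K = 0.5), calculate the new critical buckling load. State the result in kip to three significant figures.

P_cr ≈ 20.4 kip

P_cr ∝ 1/K², so P_cr,new = P_cr,old × (K_old/K_new)² = 5.11 × (1/0.5)²
= 5.11 × 4.000 = 20.4 kip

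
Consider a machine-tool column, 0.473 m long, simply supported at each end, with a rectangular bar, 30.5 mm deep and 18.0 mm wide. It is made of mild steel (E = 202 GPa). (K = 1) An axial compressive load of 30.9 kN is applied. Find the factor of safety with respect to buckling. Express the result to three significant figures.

Buckling occurs about the weak axis: I_min = h·b³/12 with b = 18.0 mm (the shorter side).
I_min = 30.5×18.0³/12 = 1.482×10^4 mm⁴
I = 1.482×10^4 mm⁴ = 1.482×10^-8 m⁴
Effective length L_e = K·L = 1 × 0.473 = 0.4730 m
P_cr = π²EI / L_e² = π² × 202×10⁹ × 1.482×10^-8 / 0.4730² = 1.321×10^5 N
Factor of safety n = P_cr / P = 132.09 / 30.9 = 4.27

n ≈ 4.27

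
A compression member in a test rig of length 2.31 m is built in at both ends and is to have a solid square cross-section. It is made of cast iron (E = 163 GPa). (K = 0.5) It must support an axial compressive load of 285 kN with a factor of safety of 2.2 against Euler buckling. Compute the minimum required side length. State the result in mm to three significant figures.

Required P_cr = n·P = 2.2 × 285 = 627.0 kN
L_e = K·L = 0.5 × 2.31 = 1.155 m
Required I = P_cr·L_e²/(π²E) = 6.270×10^5 × 1.155² / (π² × 1.63×10^11) = 5.199×10^-7 m⁴
I_req = 5.199×10^5 mm⁴
Solid square: I = a⁴/12  ⇒  a = (12I)^(1/4) = (12×5.199×10^5)^(1/4) = 50.0 mm

a ≈ 50.0 mm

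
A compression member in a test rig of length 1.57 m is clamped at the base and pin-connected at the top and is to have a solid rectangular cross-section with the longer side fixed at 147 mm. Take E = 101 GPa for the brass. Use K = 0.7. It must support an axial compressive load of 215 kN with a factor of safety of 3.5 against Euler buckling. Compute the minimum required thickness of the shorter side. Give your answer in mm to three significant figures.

Required P_cr = n·P = 3.5 × 215 = 752.5 kN
L_e = K·L = 0.7 × 1.57 = 1.099 m
Required I = P_cr·L_e²/(π²E) = 7.525×10^5 × 1.099² / (π² × 1.01×10^11) = 9.118×10^-7 m⁴
I_req = 9.118×10^5 mm⁴
Rectangle, weak axis: I_min = h·b³/12 with h = 147 mm fixed  ⇒  b = (12I/h)^(1/3) = 42.1 mm

b ≈ 42.1 mm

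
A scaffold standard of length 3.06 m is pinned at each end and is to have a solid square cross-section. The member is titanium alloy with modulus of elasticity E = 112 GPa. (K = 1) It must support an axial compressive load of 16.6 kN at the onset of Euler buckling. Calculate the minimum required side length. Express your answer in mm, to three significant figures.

L_e = K·L = 1 × 3.06 = 3.060 m
Required I = P_cr·L_e²/(π²E) = 1.660×10^4 × 3.060² / (π² × 1.12×10^11) = 1.406×10^-7 m⁴
I_req = 1.406×10^5 mm⁴
Solid square: I = a⁴/12  ⇒  a = (12I)^(1/4) = (12×1.406×10^5)^(1/4) = 36.0 mm

a ≈ 36.0 mm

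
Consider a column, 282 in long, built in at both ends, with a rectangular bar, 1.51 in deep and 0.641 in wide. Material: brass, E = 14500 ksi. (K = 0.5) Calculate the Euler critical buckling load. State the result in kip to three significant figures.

P_cr ≈ 0.239 kip

Buckling occurs about the weak axis: I_min = h·b³/12 with b = 0.641 in (the shorter side).
I_min = 1.51×0.641³/12 = 3.314×10^-2 in⁴
Effective length L_e = K·L = 0.5 × 282 = 141.0 in
P_cr = π²EI / L_e² = π² × 14500×10³ × 3.314×10^-2 / 141.0² = 238.6 lb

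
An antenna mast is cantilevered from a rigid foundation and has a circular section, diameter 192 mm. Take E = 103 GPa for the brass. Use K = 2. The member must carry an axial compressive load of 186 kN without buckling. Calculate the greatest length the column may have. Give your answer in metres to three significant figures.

L_max ≈ 9.55 m

I = πd⁴/64 = π×192⁴/64 = 6.671×10^7 mm⁴
I = 6.671×10^-5 m⁴
At the buckling limit P_cr = P = 1.860×10^5 N
From P_cr = π²EI/(K·L)²:  L = (1/K)·√(π²EI/P_cr) = (1/2)·√(π²×1.03×10^11×6.671×10^-5/1.860×10^5)
L = 9.55 m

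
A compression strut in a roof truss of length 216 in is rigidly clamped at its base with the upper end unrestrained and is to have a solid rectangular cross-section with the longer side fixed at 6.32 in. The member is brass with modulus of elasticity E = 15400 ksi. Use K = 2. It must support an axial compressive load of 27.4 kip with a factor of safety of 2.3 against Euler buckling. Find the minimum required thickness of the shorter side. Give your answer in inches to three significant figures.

Required P_cr = n·P = 2.3 × 27.4 = 63.02 kip
L_e = K·L = 2 × 216 = 432.0 in
Required I = P_cr·L_e²/(π²E) = 6.302×10^4 × 432.0² / (π² × 1.54×10^7) = 77.38 in⁴
Rectangle, weak axis: I_min = h·b³/12 with h = 6.32 in fixed  ⇒  b = (12I/h)^(1/3) = 5.28 in

b ≈ 5.28 in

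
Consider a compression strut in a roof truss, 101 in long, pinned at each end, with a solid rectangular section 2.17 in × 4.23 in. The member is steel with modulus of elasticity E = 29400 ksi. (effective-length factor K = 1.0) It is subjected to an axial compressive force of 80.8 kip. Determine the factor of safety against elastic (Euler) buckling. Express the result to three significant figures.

Buckling occurs about the weak axis: I_min = h·b³/12 with b = 2.17 in (the shorter side).
I_min = 4.23×2.17³/12 = 3.602 in⁴
Effective length L_e = K·L = 1 × 101 = 101.0 in
P_cr = π²EI / L_e² = π² × 29400×10³ × 3.602 / 101.0² = 1.025×10^5 lb
Factor of safety n = P_cr / P = 102.46 / 80.8 = 1.27

n ≈ 1.27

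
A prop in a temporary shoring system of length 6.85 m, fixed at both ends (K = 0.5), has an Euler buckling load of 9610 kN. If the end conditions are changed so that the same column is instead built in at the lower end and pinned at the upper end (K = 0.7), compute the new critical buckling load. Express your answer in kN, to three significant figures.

P_cr ≈ 4900 kN

P_cr ∝ 1/K², so P_cr,new = P_cr,old × (K_old/K_new)² = 9610 × (0.5/0.7)²
= 9610 × 0.5102 = 4900 kN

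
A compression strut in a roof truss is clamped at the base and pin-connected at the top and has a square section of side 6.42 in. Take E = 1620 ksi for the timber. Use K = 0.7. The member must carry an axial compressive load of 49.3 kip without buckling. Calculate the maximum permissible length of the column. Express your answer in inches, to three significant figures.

I = a⁴/12 = 6.42⁴/12 = 141.6 in⁴
At the buckling limit P_cr = P = 4.930×10^4 lb
From P_cr = π²EI/(K·L)²:  L = (1/K)·√(π²EI/P_cr) = (1/0.7)·√(π²×1.62×10^6×141.6/4.930×10^4)
L = 306 in

L_max ≈ 306 in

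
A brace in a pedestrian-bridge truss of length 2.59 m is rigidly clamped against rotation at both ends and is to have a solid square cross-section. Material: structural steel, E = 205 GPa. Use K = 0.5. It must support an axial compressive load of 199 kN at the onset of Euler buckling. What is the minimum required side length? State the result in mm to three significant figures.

a ≈ 37.5 mm

L_e = K·L = 0.5 × 2.59 = 1.295 m
Required I = P_cr·L_e²/(π²E) = 1.990×10^5 × 1.295² / (π² × 2.05×10^11) = 1.649×10^-7 m⁴
I_req = 1.649×10^5 mm⁴
Solid square: I = a⁴/12  ⇒  a = (12I)^(1/4) = (12×1.649×10^5)^(1/4) = 37.5 mm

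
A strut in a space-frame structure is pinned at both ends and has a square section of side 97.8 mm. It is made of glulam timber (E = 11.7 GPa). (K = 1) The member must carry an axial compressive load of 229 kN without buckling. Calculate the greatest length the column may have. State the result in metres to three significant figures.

I = a⁴/12 = 97.8⁴/12 = 7.624×10^6 mm⁴
I = 7.624×10^-6 m⁴
At the buckling limit P_cr = P = 2.290×10^5 N
From P_cr = π²EI/(K·L)²:  L = (1/K)·√(π²EI/P_cr) = (1/1)·√(π²×1.17×10^10×7.624×10^-6/2.290×10^5)
L = 1.96 m

L_max ≈ 1.96 m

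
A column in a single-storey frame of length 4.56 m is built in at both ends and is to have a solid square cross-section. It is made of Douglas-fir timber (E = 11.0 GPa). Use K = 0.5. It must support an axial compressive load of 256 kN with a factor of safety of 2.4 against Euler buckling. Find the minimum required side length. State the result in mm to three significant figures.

Required P_cr = n·P = 2.4 × 256 = 614.4 kN
L_e = K·L = 0.5 × 4.56 = 2.280 m
Required I = P_cr·L_e²/(π²E) = 6.144×10^5 × 2.280² / (π² × 1.10×10^10) = 2.942×10^-5 m⁴
I_req = 2.942×10^7 mm⁴
Solid square: I = a⁴/12  ⇒  a = (12I)^(1/4) = (12×2.942×10^7)^(1/4) = 137 mm

a ≈ 137 mm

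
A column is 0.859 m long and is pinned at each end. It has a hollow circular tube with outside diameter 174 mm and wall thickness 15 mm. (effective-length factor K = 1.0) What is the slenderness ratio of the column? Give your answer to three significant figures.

λ ≈ 15.2

Inner diameter d_i = 174 − 2×15 = 144.0 mm
I = π(d_o⁴ − d_i⁴)/64 = π(174⁴ − 144.0⁴)/64 = 2.389×10^7 mm⁴
A = 7.493×10^3 mm²;  r_min = √(I/A) = √(2.389×10^7/7.493×10^3) = 56.46 mm
L_e = K·L = 1 × 0.859 m = 0.8590 m = 859.00 mm
λ = L_e / r_min = 859.00 / 56.46 = 15.2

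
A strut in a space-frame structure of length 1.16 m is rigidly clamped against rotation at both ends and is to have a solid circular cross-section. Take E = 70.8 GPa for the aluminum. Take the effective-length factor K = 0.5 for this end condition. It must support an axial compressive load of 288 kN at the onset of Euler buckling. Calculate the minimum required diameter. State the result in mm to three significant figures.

d ≈ 41.0 mm

L_e = K·L = 0.5 × 1.16 = 0.5800 m
Required I = P_cr·L_e²/(π²E) = 2.880×10^5 × 0.5800² / (π² × 7.08×10^10) = 1.386×10^-7 m⁴
I_req = 1.386×10^5 mm⁴
Solid circle: I = πd⁴/64  ⇒  d = (64I/π)^(1/4) = (64×1.386×10^5/π)^(1/4) = 41.0 mm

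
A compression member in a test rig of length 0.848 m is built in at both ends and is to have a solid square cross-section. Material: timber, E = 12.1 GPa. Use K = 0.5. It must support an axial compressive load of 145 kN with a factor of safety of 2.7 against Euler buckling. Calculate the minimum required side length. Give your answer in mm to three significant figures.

a ≈ 51.6 mm

Required P_cr = n·P = 2.7 × 145 = 391.5 kN
L_e = K·L = 0.5 × 0.848 = 0.4240 m
Required I = P_cr·L_e²/(π²E) = 3.915×10^5 × 0.4240² / (π² × 1.21×10^10) = 5.894×10^-7 m⁴
I_req = 5.894×10^5 mm⁴
Solid square: I = a⁴/12  ⇒  a = (12I)^(1/4) = (12×5.894×10^5)^(1/4) = 51.6 mm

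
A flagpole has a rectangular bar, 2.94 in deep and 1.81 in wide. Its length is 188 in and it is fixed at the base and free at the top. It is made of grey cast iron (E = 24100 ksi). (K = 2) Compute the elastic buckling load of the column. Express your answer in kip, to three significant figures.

Buckling occurs about the weak axis: I_min = h·b³/12 with b = 1.81 in (the shorter side).
I_min = 2.94×1.81³/12 = 1.453 in⁴
Effective length L_e = K·L = 2 × 188 = 376.0 in
P_cr = π²EI / L_e² = π² × 24100×10³ × 1.453 / 376.0² = 2.444×10^3 lb

P_cr ≈ 2.44 kip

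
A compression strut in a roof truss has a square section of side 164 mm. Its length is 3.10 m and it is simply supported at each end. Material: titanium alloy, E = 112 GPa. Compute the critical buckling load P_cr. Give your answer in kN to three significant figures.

I = a⁴/12 = 164⁴/12 = 6.028×10^7 mm⁴
I = 6.028×10^7 mm⁴ = 6.028×10^-5 m⁴
Effective length L_e = K·L = 1 × 3.10 = 3.100 m
P_cr = π²EI / L_e² = π² × 112×10⁹ × 6.028×10^-5 / 3.100² = 6.934×10^6 N

P_cr ≈ 6930 kN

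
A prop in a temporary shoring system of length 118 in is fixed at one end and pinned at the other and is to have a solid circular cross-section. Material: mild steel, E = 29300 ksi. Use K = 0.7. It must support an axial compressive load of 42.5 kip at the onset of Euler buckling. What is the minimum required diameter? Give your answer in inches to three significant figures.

L_e = K·L = 0.7 × 118 = 82.60 in
Required I = P_cr·L_e²/(π²E) = 4.250×10^4 × 82.60² / (π² × 2.93×10^7) = 1.003 in⁴
Solid circle: I = πd⁴/64  ⇒  d = (64I/π)^(1/4) = (64×1.003/π)^(1/4) = 2.13 in

d ≈ 2.13 in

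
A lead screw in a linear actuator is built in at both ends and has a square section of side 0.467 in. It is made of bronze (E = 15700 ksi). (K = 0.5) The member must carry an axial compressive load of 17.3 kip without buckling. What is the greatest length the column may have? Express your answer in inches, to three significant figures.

L_max ≈ 11.9 in

I = a⁴/12 = 0.467⁴/12 = 3.964×10^-3 in⁴
At the buckling limit P_cr = P = 1.730×10^4 lb
From P_cr = π²EI/(K·L)²:  L = (1/K)·√(π²EI/P_cr) = (1/0.5)·√(π²×1.57×10^7×3.964×10^-3/1.730×10^4)
L = 11.9 in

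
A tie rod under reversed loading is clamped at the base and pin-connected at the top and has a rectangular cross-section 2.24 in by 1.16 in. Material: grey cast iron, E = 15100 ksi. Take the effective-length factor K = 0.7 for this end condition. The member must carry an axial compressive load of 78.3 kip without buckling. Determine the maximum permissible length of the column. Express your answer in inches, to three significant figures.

Buckling occurs about the weak axis: I_min = h·b³/12 with b = 1.16 in (the shorter side).
I_min = 2.24×1.16³/12 = 0.2914 in⁴
At the buckling limit P_cr = P = 7.830×10^4 lb
From P_cr = π²EI/(K·L)²:  L = (1/K)·√(π²EI/P_cr) = (1/0.7)·√(π²×1.51×10^7×0.2914/7.830×10^4)
L = 33.6 in

L_max ≈ 33.6 in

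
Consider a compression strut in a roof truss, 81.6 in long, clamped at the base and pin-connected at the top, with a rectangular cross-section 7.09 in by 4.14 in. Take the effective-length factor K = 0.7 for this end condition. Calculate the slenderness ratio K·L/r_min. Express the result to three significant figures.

λ ≈ 47.8

For a rectangle r_min = b/√12 = 4.14/√12 = 1.195 in
L_e = K·L = 0.7 × 81.6 = 57.12 in
λ = L_e / r_min = 57.120 / 1.195 = 47.8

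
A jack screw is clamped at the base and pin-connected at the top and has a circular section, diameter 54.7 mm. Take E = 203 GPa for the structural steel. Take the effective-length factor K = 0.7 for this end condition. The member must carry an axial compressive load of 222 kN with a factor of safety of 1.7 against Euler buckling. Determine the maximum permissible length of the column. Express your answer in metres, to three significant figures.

L_max ≈ 2.18 m

I = πd⁴/64 = π×54.7⁴/64 = 4.395×10^5 mm⁴
I = 4.395×10^-7 m⁴
Required critical load P_cr = n·P = 1.7 × 222 = 377.4 kN = 3.774×10^5 N
From P_cr = π²EI/(K·L)²:  L = (1/K)·√(π²EI/P_cr) = (1/0.7)·√(π²×2.03×10^11×4.395×10^-7/3.774×10^5)
L = 2.18 m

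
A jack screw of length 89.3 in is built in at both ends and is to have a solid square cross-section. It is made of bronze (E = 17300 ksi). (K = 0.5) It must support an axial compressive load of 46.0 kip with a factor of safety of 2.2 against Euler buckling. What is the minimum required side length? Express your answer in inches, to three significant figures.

a ≈ 1.94 in

Required P_cr = n·P = 2.2 × 46.0 = 101.2 kip
L_e = K·L = 0.5 × 89.3 = 44.65 in
Required I = P_cr·L_e²/(π²E) = 1.012×10^5 × 44.65² / (π² × 1.73×10^7) = 1.182 in⁴
Solid square: I = a⁴/12  ⇒  a = (12I)^(1/4) = (12×1.182)^(1/4) = 1.94 in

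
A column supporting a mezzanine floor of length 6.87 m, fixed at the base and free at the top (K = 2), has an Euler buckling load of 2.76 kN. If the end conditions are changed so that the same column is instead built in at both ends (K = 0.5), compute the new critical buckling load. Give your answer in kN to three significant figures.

P_cr ≈ 44.2 kN

P_cr ∝ 1/K², so P_cr,new = P_cr,old × (K_old/K_new)² = 2.76 × (2/0.5)²
= 2.76 × 16.00 = 44.2 kN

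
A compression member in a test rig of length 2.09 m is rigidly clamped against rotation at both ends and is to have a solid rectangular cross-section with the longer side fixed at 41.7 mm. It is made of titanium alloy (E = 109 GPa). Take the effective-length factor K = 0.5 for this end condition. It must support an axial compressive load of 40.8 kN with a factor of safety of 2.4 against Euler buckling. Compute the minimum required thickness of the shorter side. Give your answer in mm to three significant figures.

b ≈ 30.6 mm

Required P_cr = n·P = 2.4 × 40.8 = 97.92 kN
L_e = K·L = 0.5 × 2.09 = 1.045 m
Required I = P_cr·L_e²/(π²E) = 9.792×10^4 × 1.045² / (π² × 1.09×10^11) = 9.940×10^-8 m⁴
I_req = 9.940×10^4 mm⁴
Rectangle, weak axis: I_min = h·b³/12 with h = 41.7 mm fixed  ⇒  b = (12I/h)^(1/3) = 30.6 mm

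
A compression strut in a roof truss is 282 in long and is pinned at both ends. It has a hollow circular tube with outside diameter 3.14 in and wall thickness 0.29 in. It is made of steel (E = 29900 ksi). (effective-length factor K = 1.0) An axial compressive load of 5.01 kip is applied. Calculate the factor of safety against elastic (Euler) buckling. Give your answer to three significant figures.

Inner diameter d_i = 3.14 − 2×0.29 = 2.560 in
I = π(d_o⁴ − d_i⁴)/64 = π(3.14⁴ − 2.560⁴)/64 = 2.664 in⁴
Effective length L_e = K·L = 1 × 282 = 282.0 in
P_cr = π²EI / L_e² = π² × 29900×10³ × 2.664 / 282.0² = 9.884×10^3 lb
Factor of safety n = P_cr / P = 9.8841 / 5.01 = 1.97

n ≈ 1.97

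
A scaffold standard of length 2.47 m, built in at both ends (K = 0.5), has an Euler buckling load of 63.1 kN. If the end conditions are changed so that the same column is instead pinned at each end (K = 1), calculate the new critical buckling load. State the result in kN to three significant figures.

P_cr ∝ 1/K², so P_cr,new = P_cr,old × (K_old/K_new)² = 63.1 × (0.5/1)²
= 63.1 × 0.2500 = 15.8 kN

P_cr ≈ 15.8 kN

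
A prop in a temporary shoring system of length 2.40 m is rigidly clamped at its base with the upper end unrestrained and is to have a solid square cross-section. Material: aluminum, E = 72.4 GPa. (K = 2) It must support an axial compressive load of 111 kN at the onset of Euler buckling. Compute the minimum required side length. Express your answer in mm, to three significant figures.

a ≈ 81.0 mm

L_e = K·L = 2 × 2.40 = 4.800 m
Required I = P_cr·L_e²/(π²E) = 1.110×10^5 × 4.800² / (π² × 7.24×10^10) = 3.579×10^-6 m⁴
I_req = 3.579×10^6 mm⁴
Solid square: I = a⁴/12  ⇒  a = (12I)^(1/4) = (12×3.579×10^6)^(1/4) = 81.0 mm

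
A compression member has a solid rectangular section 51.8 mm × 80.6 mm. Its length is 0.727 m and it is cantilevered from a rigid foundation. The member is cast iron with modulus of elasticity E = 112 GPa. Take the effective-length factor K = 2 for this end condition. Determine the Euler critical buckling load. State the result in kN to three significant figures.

P_cr ≈ 488 kN

Buckling occurs about the weak axis: I_min = h·b³/12 with b = 51.8 mm (the shorter side).
I_min = 80.6×51.8³/12 = 9.336×10^5 mm⁴
I = 9.336×10^5 mm⁴ = 9.336×10^-7 m⁴
Effective length L_e = K·L = 2 × 0.727 = 1.454 m
P_cr = π²EI / L_e² = π² × 112×10⁹ × 9.336×10^-7 / 1.454² = 4.881×10^5 N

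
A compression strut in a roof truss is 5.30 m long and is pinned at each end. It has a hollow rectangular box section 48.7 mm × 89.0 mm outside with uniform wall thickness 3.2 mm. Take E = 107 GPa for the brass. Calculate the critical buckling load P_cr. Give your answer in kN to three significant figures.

Inner dimensions: h_i = 89.0 − 2×3.2 = 82.60 mm, b_i = 48.7 − 2×3.2 = 42.30 mm
Weak-axis I_min = (h_o·b_o³ − h_i·b_i³)/12 with b_o = 48.7, b_i = 42.30 mm (shorter outer/inner sides).
I_min = (89.0×48.7³ − 82.60×42.30³)/12 = 3.357×10^5 mm⁴
I = 3.357×10^5 mm⁴ = 3.357×10^-7 m⁴
Effective length L_e = K·L = 1 × 5.30 = 5.300 m
P_cr = π²EI / L_e² = π² × 107×10⁹ × 3.357×10^-7 / 5.300² = 1.262×10^4 N

P_cr ≈ 12.6 kN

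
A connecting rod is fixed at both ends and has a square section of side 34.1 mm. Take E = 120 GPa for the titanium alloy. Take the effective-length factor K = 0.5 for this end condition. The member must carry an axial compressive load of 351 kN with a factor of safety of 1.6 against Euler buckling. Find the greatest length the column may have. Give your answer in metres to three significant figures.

I = a⁴/12 = 34.1⁴/12 = 1.127×10^5 mm⁴
I = 1.127×10^-7 m⁴
Required critical load P_cr = n·P = 1.6 × 351 = 561.6 kN = 5.616×10^5 N
From P_cr = π²EI/(K·L)²:  L = (1/K)·√(π²EI/P_cr) = (1/0.5)·√(π²×1.20×10^11×1.127×10^-7/5.616×10^5)
L = 0.975 m

L_max ≈ 0.975 m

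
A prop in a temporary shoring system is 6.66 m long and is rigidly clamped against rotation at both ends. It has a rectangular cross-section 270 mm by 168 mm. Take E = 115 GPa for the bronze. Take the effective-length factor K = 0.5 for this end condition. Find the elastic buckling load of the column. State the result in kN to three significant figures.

Buckling occurs about the weak axis: I_min = h·b³/12 with b = 168 mm (the shorter side).
I_min = 270×168³/12 = 1.067×10^8 mm⁴
I = 1.067×10^8 mm⁴ = 1.067×10^-4 m⁴
Effective length L_e = K·L = 0.5 × 6.66 = 3.330 m
P_cr = π²EI / L_e² = π² × 115×10⁹ × 1.067×10^-4 / 3.330² = 1.092×10^7 N

P_cr ≈ 10900 kN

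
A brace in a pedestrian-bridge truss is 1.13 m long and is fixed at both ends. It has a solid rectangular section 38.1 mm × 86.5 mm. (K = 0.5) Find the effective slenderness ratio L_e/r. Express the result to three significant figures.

λ ≈ 51.4

Buckling occurs about the weak axis: I_min = h·b³/12 with b = 38.1 mm (the shorter side).
I_min = 86.5×38.1³/12 = 3.987×10^5 mm⁴
A = 3.296×10^3 mm²;  r_min = √(I/A) = √(3.987×10^5/3.296×10^3) = 11.00 mm
L_e = K·L = 0.5 × 1.13 m = 0.5650 m = 565.00 mm
λ = L_e / r_min = 565.00 / 11.00 = 51.4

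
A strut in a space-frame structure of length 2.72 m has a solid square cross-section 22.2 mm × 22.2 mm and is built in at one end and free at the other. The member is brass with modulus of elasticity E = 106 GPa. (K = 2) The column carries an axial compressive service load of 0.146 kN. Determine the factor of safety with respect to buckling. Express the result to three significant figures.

n ≈ 4.90

I = a⁴/12 = 22.2⁴/12 = 2.024×10^4 mm⁴
I = 2.024×10^4 mm⁴ = 2.024×10^-8 m⁴
Effective length L_e = K·L = 2 × 2.72 = 5.440 m
P_cr = π²EI / L_e² = π² × 106×10⁹ × 2.024×10^-8 / 5.440² = 715.5 N
Factor of safety n = P_cr / P = 0.71555 / 0.146 = 4.90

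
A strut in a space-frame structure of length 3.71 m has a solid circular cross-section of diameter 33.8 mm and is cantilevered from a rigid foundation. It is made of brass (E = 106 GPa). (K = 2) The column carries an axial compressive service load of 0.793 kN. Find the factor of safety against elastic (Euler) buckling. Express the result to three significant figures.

n ≈ 1.54

I = πd⁴/64 = π×33.8⁴/64 = 6.407×10^4 mm⁴
I = 6.407×10^4 mm⁴ = 6.407×10^-8 m⁴
Effective length L_e = K·L = 2 × 3.71 = 7.420 m
P_cr = π²EI / L_e² = π² × 106×10⁹ × 6.407×10^-8 / 7.420² = 1.217×10^3 N
Factor of safety n = P_cr / P = 1.2174 / 0.793 = 1.54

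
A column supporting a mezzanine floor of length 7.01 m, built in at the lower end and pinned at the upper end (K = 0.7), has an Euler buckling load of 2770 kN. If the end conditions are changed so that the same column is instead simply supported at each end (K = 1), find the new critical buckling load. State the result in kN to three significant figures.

P_cr ≈ 1360 kN

P_cr ∝ 1/K², so P_cr,new = P_cr,old × (K_old/K_new)² = 2770 × (0.7/1)²
= 2770 × 0.4900 = 1360 kN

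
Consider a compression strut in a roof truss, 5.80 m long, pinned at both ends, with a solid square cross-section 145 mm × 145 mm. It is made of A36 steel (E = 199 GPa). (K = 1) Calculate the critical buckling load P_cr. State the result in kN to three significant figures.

P_cr ≈ 2150 kN

I = a⁴/12 = 145⁴/12 = 3.684×10^7 mm⁴
I = 3.684×10^7 mm⁴ = 3.684×10^-5 m⁴
Effective length L_e = K·L = 1 × 5.80 = 5.800 m
P_cr = π²EI / L_e² = π² × 199×10⁹ × 3.684×10^-5 / 5.800² = 2.151×10^6 N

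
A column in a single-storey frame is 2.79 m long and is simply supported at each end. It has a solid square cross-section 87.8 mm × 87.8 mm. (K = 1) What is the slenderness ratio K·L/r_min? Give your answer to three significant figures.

λ ≈ 110

For a square r = a/√12 = 87.8/√12 = 25.35 mm
L_e = K·L = 1 × 2.79 m = 2.790 m = 2790.0 mm
λ = L_e / r_min = 2790.0 / 25.35 = 110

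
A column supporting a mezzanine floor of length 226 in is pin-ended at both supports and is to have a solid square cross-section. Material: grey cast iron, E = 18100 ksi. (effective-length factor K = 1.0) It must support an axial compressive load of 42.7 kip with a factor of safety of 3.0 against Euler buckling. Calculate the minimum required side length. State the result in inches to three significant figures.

Required P_cr = n·P = 3.0 × 42.7 = 128.1 kip
L_e = K·L = 1 × 226 = 226.0 in
Required I = P_cr·L_e²/(π²E) = 1.281×10^5 × 226.0² / (π² × 1.81×10^7) = 36.63 in⁴
Solid square: I = a⁴/12  ⇒  a = (12I)^(1/4) = (12×36.63)^(1/4) = 4.58 in

a ≈ 4.58 in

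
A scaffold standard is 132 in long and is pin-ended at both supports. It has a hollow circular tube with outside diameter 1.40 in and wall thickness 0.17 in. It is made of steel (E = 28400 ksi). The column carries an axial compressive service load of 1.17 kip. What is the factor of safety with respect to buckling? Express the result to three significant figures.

Inner diameter d_i = 1.40 − 2×0.17 = 1.060 in
I = π(d_o⁴ − d_i⁴)/64 = π(1.40⁴ − 1.060⁴)/64 = 0.1266 in⁴
Effective length L_e = K·L = 1 × 132 = 132.0 in
P_cr = π²EI / L_e² = π² × 28400×10³ × 0.1266 / 132.0² = 2.037×10^3 lb
Factor of safety n = P_cr / P = 2.0366 / 1.17 = 1.74

n ≈ 1.74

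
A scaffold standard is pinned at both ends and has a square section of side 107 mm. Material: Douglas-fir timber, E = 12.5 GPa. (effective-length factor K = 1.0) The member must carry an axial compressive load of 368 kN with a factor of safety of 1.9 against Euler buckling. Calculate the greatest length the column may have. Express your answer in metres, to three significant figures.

I = a⁴/12 = 107⁴/12 = 1.092×10^7 mm⁴
I = 1.092×10^-5 m⁴
Required critical load P_cr = n·P = 1.9 × 368 = 699.2 kN = 6.992×10^5 N
From P_cr = π²EI/(K·L)²:  L = (1/K)·√(π²EI/P_cr) = (1/1)·√(π²×1.25×10^10×1.092×10^-5/6.992×10^5)
L = 1.39 m

L_max ≈ 1.39 m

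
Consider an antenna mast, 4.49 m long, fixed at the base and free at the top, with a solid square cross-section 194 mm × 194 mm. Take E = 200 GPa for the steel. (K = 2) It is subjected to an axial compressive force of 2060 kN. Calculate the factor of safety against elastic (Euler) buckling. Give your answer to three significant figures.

n ≈ 1.40

I = a⁴/12 = 194⁴/12 = 1.180×10^8 mm⁴
I = 1.180×10^8 mm⁴ = 1.180×10^-4 m⁴
Effective length L_e = K·L = 2 × 4.49 = 8.980 m
P_cr = π²EI / L_e² = π² × 200×10⁹ × 1.180×10^-4 / 8.980² = 2.889×10^6 N
Factor of safety n = P_cr / P = 2889.4 / 2060 = 1.40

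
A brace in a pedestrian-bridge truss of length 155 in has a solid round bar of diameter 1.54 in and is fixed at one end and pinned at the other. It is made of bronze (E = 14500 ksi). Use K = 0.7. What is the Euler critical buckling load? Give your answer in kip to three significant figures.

I = πd⁴/64 = π×1.54⁴/64 = 0.2761 in⁴
Effective length L_e = K·L = 0.7 × 155 = 108.5 in
P_cr = π²EI / L_e² = π² × 14500×10³ × 0.2761 / 108.5² = 3.356×10^3 lb

P_cr ≈ 3.36 kip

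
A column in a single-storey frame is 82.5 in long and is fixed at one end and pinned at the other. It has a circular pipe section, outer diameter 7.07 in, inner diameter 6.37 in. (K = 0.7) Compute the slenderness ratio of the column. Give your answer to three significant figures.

d_o = 7.07 in, d_i = 6.37 in
I = π(d_o⁴ − d_i⁴)/64 = π(7.07⁴ − 6.370⁴)/64 = 41.82 in⁴
A = 7.389 in²;  r_min = √(I/A) = √(41.82/7.389) = 2.379 in
L_e = K·L = 0.7 × 82.5 = 57.75 in
λ = L_e / r_min = 57.750 / 2.379 = 24.3

λ ≈ 24.3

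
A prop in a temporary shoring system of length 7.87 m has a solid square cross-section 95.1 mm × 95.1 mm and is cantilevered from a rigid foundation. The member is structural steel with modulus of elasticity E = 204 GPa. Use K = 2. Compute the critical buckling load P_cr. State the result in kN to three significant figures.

P_cr ≈ 55.4 kN

I = a⁴/12 = 95.1⁴/12 = 6.816×10^6 mm⁴
I = 6.816×10^6 mm⁴ = 6.816×10^-6 m⁴
Effective length L_e = K·L = 2 × 7.87 = 15.74 m
P_cr = π²EI / L_e² = π² × 204×10⁹ × 6.816×10^-6 / 15.74² = 5.539×10^4 N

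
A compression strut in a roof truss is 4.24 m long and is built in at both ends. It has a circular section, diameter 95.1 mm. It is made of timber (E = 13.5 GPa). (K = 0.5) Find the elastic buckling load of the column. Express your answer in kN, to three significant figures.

P_cr ≈ 119 kN

I = πd⁴/64 = π×95.1⁴/64 = 4.015×10^6 mm⁴
I = 4.015×10^6 mm⁴ = 4.015×10^-6 m⁴
Effective length L_e = K·L = 0.5 × 4.24 = 2.120 m
P_cr = π²EI / L_e² = π² × 13.5×10⁹ × 4.015×10^-6 / 2.120² = 1.190×10^5 N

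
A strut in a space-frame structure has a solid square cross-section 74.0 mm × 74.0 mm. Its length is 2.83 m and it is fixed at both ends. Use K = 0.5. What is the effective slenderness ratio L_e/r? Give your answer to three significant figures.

λ ≈ 66.2

For a square r = a/√12 = 74.0/√12 = 21.36 mm
L_e = K·L = 0.5 × 2.83 m = 1.415 m = 1415.0 mm
λ = L_e / r_min = 1415.0 / 21.36 = 66.2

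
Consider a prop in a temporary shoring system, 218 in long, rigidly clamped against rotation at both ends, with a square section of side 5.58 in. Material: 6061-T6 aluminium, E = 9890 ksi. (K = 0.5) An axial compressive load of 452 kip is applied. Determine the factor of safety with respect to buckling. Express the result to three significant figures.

n ≈ 1.47

I = a⁴/12 = 5.58⁴/12 = 80.79 in⁴
Effective length L_e = K·L = 0.5 × 218 = 109.0 in
P_cr = π²EI / L_e² = π² × 9890×10³ × 80.79 / 109.0² = 6.637×10^5 lb
Factor of safety n = P_cr / P = 663.74 / 452 = 1.47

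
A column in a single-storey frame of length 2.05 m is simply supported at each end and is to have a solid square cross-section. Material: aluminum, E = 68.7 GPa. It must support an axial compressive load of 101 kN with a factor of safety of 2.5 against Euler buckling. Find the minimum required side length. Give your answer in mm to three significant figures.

Required P_cr = n·P = 2.5 × 101 = 252.5 kN
L_e = K·L = 1 × 2.05 = 2.050 m
Required I = P_cr·L_e²/(π²E) = 2.525×10^5 × 2.050² / (π² × 6.87×10^10) = 1.565×10^-6 m⁴
I_req = 1.565×10^6 mm⁴
Solid square: I = a⁴/12  ⇒  a = (12I)^(1/4) = (12×1.565×10^6)^(1/4) = 65.8 mm

a ≈ 65.8 mm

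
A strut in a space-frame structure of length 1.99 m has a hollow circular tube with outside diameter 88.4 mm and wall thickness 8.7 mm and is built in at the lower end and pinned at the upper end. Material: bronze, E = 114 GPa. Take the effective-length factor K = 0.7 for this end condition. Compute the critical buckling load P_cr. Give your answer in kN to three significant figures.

P_cr ≈ 1010 kN

Inner diameter d_i = 88.4 − 2×8.7 = 71.00 mm
I = π(d_o⁴ − d_i⁴)/64 = π(88.4⁴ − 71.00⁴)/64 = 1.750×10^6 mm⁴
I = 1.750×10^6 mm⁴ = 1.750×10^-6 m⁴
Effective length L_e = K·L = 0.7 × 1.99 = 1.393 m
P_cr = π²EI / L_e² = π² × 114×10⁹ × 1.750×10^-6 / 1.393² = 1.015×10^6 N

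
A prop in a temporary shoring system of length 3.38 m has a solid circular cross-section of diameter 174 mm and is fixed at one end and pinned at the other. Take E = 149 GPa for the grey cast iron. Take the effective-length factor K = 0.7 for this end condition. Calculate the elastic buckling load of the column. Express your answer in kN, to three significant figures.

I = πd⁴/64 = π×174⁴/64 = 4.500×10^7 mm⁴
I = 4.500×10^7 mm⁴ = 4.500×10^-5 m⁴
Effective length L_e = K·L = 0.7 × 3.38 = 2.366 m
P_cr = π²EI / L_e² = π² × 149×10⁹ × 4.500×10^-5 / 2.366² = 1.182×10^7 N

P_cr ≈ 11800 kN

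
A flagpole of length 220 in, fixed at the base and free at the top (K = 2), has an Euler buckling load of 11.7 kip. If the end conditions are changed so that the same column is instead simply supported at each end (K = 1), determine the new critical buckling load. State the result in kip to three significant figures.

P_cr ≈ 46.8 kip

P_cr ∝ 1/K², so P_cr,new = P_cr,old × (K_old/K_new)² = 11.7 × (2/1)²
= 11.7 × 4.000 = 46.8 kip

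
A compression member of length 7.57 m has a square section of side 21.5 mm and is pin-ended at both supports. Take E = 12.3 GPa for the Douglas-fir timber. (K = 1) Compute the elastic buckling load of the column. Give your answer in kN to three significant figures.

P_cr ≈ 0.0377 kN

I = a⁴/12 = 21.5⁴/12 = 1.781×10^4 mm⁴
I = 1.781×10^4 mm⁴ = 1.781×10^-8 m⁴
Effective length L_e = K·L = 1 × 7.57 = 7.570 m
P_cr = π²EI / L_e² = π² × 12.3×10⁹ × 1.781×10^-8 / 7.570² = 37.72 N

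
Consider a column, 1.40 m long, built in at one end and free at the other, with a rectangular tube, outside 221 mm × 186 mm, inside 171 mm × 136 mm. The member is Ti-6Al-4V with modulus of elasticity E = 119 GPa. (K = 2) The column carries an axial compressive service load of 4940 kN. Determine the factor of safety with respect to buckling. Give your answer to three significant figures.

Weak-axis I_min = (h_o·b_o³ − h_i·b_i³)/12 with b_o = 186, b_i = 136.0 mm (shorter outer/inner sides).
I_min = (221×186³ − 171.0×136.0³)/12 = 8.266×10^7 mm⁴
I = 8.266×10^7 mm⁴ = 8.266×10^-5 m⁴
Effective length L_e = K·L = 2 × 1.40 = 2.800 m
P_cr = π²EI / L_e² = π² × 119×10⁹ × 8.266×10^-5 / 2.800² = 1.238×10^7 N
Factor of safety n = P_cr / P = 12384 / 4940 = 2.51

n ≈ 2.51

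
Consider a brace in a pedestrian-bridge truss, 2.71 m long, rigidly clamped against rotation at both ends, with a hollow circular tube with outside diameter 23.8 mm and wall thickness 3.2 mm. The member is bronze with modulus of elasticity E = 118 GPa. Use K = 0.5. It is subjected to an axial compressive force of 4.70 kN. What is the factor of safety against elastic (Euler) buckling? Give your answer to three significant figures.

Inner diameter d_i = 23.8 − 2×3.2 = 17.40 mm
I = π(d_o⁴ − d_i⁴)/64 = π(23.8⁴ − 17.40⁴)/64 = 1.125×10^4 mm⁴
I = 1.125×10^4 mm⁴ = 1.125×10^-8 m⁴
Effective length L_e = K·L = 0.5 × 2.71 = 1.355 m
P_cr = π²EI / L_e² = π² × 118×10⁹ × 1.125×10^-8 / 1.355² = 7.136×10^3 N
Factor of safety n = P_cr / P = 7.1362 / 4.70 = 1.52

n ≈ 1.52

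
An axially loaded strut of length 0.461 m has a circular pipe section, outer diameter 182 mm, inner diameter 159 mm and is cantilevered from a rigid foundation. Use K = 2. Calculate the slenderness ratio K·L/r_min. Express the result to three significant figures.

d_o = 182 mm, d_i = 159 mm
I = π(d_o⁴ − d_i⁴)/64 = π(182⁴ − 159.0⁴)/64 = 2.249×10^7 mm⁴
A = 6.160×10^3 mm²;  r_min = √(I/A) = √(2.249×10^7/6.160×10^3) = 60.42 mm
L_e = K·L = 2 × 0.461 m = 0.9220 m = 922.00 mm
λ = L_e / r_min = 922.00 / 60.42 = 15.3

λ ≈ 15.3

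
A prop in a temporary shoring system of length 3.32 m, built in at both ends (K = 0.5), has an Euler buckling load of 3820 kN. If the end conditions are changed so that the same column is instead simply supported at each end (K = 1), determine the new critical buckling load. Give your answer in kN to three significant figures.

P_cr ≈ 955 kN

P_cr ∝ 1/K², so P_cr,new = P_cr,old × (K_old/K_new)² = 3820 × (0.5/1)²
= 3820 × 0.2500 = 955 kN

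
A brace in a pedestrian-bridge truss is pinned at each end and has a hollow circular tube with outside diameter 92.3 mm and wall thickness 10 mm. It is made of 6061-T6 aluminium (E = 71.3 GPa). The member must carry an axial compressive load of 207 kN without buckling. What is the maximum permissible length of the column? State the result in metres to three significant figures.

Inner diameter d_i = 92.3 − 2×10 = 72.30 mm
I = π(d_o⁴ − d_i⁴)/64 = π(92.3⁴ − 72.30⁴)/64 = 2.221×10^6 mm⁴
I = 2.221×10^-6 m⁴
At the buckling limit P_cr = P = 2.070×10^5 N
From P_cr = π²EI/(K·L)²:  L = (1/K)·√(π²EI/P_cr) = (1/1)·√(π²×7.13×10^10×2.221×10^-6/2.070×10^5)
L = 2.75 m

L_max ≈ 2.75 m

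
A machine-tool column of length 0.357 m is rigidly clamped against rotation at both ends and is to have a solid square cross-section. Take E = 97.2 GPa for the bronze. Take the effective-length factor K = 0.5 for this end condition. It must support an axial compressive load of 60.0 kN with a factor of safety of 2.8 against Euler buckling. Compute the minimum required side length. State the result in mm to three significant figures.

a ≈ 16.1 mm

Required P_cr = n·P = 2.8 × 60.0 = 168.0 kN
L_e = K·L = 0.5 × 0.357 = 0.1785 m
Required I = P_cr·L_e²/(π²E) = 1.680×10^5 × 0.1785² / (π² × 9.72×10^10) = 5.580×10^-9 m⁴
I_req = 5.580×10^3 mm⁴
Solid square: I = a⁴/12  ⇒  a = (12I)^(1/4) = (12×5.580×10^3)^(1/4) = 16.1 mm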